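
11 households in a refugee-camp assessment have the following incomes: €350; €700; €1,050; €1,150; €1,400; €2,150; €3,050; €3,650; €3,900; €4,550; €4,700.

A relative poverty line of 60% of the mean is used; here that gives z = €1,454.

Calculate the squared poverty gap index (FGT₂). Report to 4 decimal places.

Below the line: €350, €700, €1,050, €1,150, €1,400 (q = 5 of N = 11).
Normalized shortfalls: (1454−350)/1454 = 0.7593; (1454−700)/1454 = 0.5186; (1454−1050)/1454 = 0.2779; (1454−1150)/1454 = 0.2091; (1454−1400)/1454 = 0.0371.
Squared: 0.5765; 0.2689; 0.0772; 0.0437; 0.0014.
Sum = 0.967724; P₂ = 0.967724 / 11 = 0.0880.

0.0880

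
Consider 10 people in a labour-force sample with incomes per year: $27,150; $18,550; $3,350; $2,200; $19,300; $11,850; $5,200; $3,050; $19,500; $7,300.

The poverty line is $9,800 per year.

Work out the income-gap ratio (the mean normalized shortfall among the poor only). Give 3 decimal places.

Below z: $2,200, $3,050, $3,350, $5,200, $7,300 (q = 5 of N = 10).
Relative gaps: 0.7755, 0.6888, 0.6582, 0.4694, 0.2551; sum = 2.846939.
I averages over the q = 5 poor units only: 2.846939 / 5 = 0.569.

0.569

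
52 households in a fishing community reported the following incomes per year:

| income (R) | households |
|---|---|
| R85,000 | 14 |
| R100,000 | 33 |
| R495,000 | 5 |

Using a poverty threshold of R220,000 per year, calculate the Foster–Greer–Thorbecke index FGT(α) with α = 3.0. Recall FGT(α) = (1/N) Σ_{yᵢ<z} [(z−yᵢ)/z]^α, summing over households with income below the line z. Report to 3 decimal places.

Poor units: 14×R85,000, 33×R100,000 (q = 47 of N = 52).
Gap ratios (z−y)/z: (220000−85000)/220000 = 0.6136 (×14); (220000−100000)/220000 = 0.5455 (×33).
Raised to α = 3.0: 0.23106 (×14); 0.16228 (×33).
Sum = 8.590275; FGT(3.0) = 8.590275 / 52 = 0.165.

0.165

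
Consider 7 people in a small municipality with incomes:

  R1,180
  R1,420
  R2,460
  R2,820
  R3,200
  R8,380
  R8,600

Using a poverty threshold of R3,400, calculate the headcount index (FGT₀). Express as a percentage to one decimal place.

5 of the 7 people have income below R3,400.
H = 5/7 = 71.4%.

71.4%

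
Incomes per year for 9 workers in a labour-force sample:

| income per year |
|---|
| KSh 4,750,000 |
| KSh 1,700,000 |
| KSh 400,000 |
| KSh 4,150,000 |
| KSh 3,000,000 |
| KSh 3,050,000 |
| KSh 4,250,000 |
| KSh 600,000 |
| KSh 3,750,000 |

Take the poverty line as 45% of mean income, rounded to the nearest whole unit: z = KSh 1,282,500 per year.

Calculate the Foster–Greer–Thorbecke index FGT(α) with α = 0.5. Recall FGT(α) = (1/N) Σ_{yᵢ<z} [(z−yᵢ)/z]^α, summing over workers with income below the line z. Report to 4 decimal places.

Below the line: KSh 400,000, KSh 600,000 (q = 2 of N = 9).
Shortfall ratios: (1282500−400000)/1282500 = 0.6881; (1282500−600000)/1282500 = 0.5322.
Raised to α = 0.5: 0.82952; 0.72950.
Sum = 1.559019; FGT(0.5) = 1.559019 / 9 = 0.1732.

0.1732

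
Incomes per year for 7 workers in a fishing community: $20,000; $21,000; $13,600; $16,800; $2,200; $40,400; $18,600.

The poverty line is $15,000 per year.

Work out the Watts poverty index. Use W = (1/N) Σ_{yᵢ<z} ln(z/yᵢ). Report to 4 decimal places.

Incomes under z: $2,200, $13,600 (q = 2 of N = 7).
Log gaps: ln(15000/2200) = 1.9196; ln(15000/13600) = 0.0980.
W = 2.017573 / 7 = 0.2882.

0.2882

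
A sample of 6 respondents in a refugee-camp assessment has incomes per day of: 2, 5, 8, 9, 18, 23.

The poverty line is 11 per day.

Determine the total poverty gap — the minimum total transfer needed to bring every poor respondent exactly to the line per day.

20

Poor units: 2, 5, 8, 9 (q = 4 of N = 6).
Individual gaps: 11−2 = 9; 11−5 = 6; 11−8 = 3; 11−9 = 2.
Aggregate gap = 20.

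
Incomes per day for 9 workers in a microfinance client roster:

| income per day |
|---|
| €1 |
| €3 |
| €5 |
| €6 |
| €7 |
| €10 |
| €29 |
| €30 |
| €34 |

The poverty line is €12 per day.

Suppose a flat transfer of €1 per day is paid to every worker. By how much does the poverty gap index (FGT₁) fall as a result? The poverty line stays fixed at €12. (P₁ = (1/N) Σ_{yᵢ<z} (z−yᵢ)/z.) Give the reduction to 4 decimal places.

Before: below the line — €1, €3, €5, €6, €7, €10; poverty gap index (FGT₁) = 0.370370.
After the €1 transfer: below the line — €2, €4, €6, €7, €8, €11; poverty gap index (FGT₁) = 0.314815.
Reduction = 0.370370 − 0.314815 = 0.0556.

0.0556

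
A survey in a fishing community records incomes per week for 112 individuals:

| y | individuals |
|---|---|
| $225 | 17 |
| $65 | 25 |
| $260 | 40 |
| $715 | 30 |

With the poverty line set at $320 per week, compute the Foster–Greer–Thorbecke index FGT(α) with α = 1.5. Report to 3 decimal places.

Below the line: 25×$65, 17×$225, 40×$260 (q = 82 of N = 112).
Relative gaps: (320−65)/320 = 0.7969 (×25); (320−225)/320 = 0.2969 (×17); (320−260)/320 = 0.1875 (×40).
Raised to α = 1.5: 0.71135 (×25); 0.16176 (×17); 0.08119 (×40).
Sum = 23.781278; FGT(1.5) = 23.781278 / 112 = 0.212.

0.212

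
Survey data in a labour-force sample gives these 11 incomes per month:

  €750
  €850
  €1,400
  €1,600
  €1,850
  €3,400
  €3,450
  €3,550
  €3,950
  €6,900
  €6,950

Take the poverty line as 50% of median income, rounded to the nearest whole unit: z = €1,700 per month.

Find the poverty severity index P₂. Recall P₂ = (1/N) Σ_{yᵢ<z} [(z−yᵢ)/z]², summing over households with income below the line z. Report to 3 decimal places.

0.054

Incomes under z: €750, €850, €1,400, €1,600 (q = 4 of N = 11).
Normalized shortfalls: (1700−750)/1700 = 0.5588; (1700−850)/1700 = 0.5000; (1700−1400)/1700 = 0.1765; (1700−1600)/1700 = 0.0588.
Squared: 0.3123; 0.2500; 0.0311; 0.0035.
Sum = 0.596886; P₂ = 0.596886 / 11 = 0.054.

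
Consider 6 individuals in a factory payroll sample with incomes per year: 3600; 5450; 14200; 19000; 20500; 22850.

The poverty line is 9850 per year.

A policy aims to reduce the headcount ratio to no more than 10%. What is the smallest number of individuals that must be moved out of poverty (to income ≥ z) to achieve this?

2

2 of the 6 individuals are poor, so H = 2/6 = 0.333.
A headcount ratio of at most 10% allows at most ⌊0.10 × 6⌋ = 0 poor individuals.
So at least 2 − 0 = 2 must be lifted.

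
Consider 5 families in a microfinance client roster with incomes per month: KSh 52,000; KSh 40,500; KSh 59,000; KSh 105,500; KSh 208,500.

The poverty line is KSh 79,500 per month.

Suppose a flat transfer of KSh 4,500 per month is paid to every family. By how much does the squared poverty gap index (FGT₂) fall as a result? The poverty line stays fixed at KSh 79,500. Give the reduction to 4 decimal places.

0.0229

Before: below the line — KSh 40,500, KSh 52,000, KSh 59,000; squared poverty gap index (FGT₂) = 0.085361.
After the KSh 4,500 transfer: below the line — KSh 45,000, KSh 56,500, KSh 63,500; squared poverty gap index (FGT₂) = 0.062505.
Reduction = 0.085361 − 0.062505 = 0.0229.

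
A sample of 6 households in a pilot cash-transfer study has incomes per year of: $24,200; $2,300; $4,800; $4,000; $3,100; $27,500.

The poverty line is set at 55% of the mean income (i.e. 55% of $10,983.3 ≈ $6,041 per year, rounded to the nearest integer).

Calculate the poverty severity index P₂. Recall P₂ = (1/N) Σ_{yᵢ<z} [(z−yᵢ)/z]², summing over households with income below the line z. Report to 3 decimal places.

0.129

Poor units: $2,300, $3,100, $4,000, $4,800 (q = 4 of N = 6).
Normalized shortfalls: (6041−2300)/6041 = 0.6193; (6041−3100)/6041 = 0.4868; (6041−4000)/6041 = 0.3379; (6041−4800)/6041 = 0.2054.
Squared: 0.3835; 0.2370; 0.1141; 0.0422.
Sum = 0.776856; P₂ = 0.776856 / 6 = 0.129.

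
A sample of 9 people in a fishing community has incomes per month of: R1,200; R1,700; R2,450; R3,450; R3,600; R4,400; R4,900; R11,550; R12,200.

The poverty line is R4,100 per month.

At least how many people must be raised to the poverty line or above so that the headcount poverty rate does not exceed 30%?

Currently q = 5 of N = 9 are below the line (H = 0.556).
A headcount ratio of at most 30% allows at most ⌊0.30 × 9⌋ = 2 poor people.
So at least 5 − 2 = 3 must be lifted.

3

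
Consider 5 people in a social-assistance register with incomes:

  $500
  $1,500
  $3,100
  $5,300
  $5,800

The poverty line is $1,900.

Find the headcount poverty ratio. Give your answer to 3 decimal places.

2 of the 5 people have income below $1,900.
H = 2/5 = 0.400.

0.400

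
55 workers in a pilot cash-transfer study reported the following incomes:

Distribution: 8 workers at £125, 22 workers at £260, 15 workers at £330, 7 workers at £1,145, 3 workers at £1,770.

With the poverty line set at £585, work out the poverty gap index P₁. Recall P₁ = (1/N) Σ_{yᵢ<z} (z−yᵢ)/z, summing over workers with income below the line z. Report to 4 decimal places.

0.4555

Below the line: 8×£125, 22×£260, 15×£330 (q = 45 of N = 55).
Shortfall ratios: (585−125)/585 = 0.7863 (×8); (585−260)/585 = 0.5556 (×22); (585−330)/585 = 0.4359 (×15).
Sum of shortfalls = 25.051282; P₁ averages over all N: 25.051282 / 55 = 0.4555.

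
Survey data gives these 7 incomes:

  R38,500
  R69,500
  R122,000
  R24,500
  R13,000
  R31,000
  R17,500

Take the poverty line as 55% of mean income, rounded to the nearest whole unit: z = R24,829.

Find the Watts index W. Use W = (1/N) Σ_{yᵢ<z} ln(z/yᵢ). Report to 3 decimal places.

Below z: R13,000, R17,500, R24,500 (q = 3 of N = 7).
Log shortfalls: ln(24829/13000) = 0.6471; ln(24829/17500) = 0.3498; ln(24829/24500) = 0.0133.
W = 1.010214 / 7 = 0.144.

0.144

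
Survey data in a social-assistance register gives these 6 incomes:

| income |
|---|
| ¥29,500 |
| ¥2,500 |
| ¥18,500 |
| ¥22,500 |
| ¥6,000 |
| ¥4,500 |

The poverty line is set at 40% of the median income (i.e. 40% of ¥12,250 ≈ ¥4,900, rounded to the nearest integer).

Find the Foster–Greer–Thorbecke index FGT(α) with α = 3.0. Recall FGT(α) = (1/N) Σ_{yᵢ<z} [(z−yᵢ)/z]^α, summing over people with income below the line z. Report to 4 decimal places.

Below z: ¥2,500, ¥4,500 (q = 2 of N = 6).
Gap ratios (z−y)/z: (4900−2500)/4900 = 0.4898; (4900−4500)/4900 = 0.0816.
Raised to α = 3.0: 0.11750; 0.00054.
Sum = 0.118046; FGT(3.0) = 0.118046 / 6 = 0.0197.

0.0197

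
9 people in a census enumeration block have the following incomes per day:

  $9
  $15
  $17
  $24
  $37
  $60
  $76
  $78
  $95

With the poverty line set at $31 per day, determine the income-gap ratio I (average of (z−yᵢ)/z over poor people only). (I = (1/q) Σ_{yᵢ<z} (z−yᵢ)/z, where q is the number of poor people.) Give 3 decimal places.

Below the line: $9, $15, $17, $24 (q = 4 of N = 9).
Shortfall ratios (z−y)/z: 0.7097, 0.5161, 0.4516, 0.2258; sum = 1.903226.
I averages over the q = 4 poor units only: 1.903226 / 4 = 0.476.

0.476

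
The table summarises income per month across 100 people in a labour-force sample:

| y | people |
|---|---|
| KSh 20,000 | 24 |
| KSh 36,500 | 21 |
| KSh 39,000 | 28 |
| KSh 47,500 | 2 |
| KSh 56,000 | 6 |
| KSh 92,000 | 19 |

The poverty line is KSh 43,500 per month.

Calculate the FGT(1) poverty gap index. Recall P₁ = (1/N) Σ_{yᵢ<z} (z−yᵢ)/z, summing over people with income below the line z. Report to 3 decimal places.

Below the line: 24×KSh 20,000, 21×KSh 36,500, 28×KSh 39,000 (q = 73 of N = 100).
Gap ratios (z−y)/z: (43500−20000)/43500 = 0.5402 (×24); (43500−36500)/43500 = 0.1609 (×21); (43500−39000)/43500 = 0.1034 (×28).
Sum of shortfalls = 19.241379; P₁ averages over all N: 19.241379 / 100 = 0.192.

0.192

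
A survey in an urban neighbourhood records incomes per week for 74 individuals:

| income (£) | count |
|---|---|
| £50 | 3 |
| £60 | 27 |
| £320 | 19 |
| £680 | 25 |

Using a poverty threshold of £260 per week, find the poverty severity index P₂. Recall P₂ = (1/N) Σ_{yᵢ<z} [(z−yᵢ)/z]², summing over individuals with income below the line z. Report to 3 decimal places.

Poor units: 3×£50, 27×£60 (q = 30 of N = 74).
Normalized shortfalls: (260−50)/260 = 0.8077 (×3); (260−60)/260 = 0.7692 (×27).
Squared: 0.6524 (×3); 0.5917 (×27).
Sum = 17.933432; P₂ = 17.933432 / 74 = 0.242.

0.242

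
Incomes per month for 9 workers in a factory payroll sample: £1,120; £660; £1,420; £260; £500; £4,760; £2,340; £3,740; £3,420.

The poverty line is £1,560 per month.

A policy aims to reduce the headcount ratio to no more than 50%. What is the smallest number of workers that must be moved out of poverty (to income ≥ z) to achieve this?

Currently q = 5 of N = 9 are below the line (H = 0.556).
A headcount ratio of at most 50% allows at most ⌊0.50 × 9⌋ = 4 poor workers.
So at least 5 − 4 = 1 must be lifted.

1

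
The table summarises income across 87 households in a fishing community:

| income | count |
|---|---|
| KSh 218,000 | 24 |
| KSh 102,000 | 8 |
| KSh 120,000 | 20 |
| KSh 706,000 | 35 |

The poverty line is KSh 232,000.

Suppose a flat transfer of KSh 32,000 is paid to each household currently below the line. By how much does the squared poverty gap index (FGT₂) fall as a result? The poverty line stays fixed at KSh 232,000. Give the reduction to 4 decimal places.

Before: below the line — 8×KSh 102,000, 20×KSh 120,000, 24×KSh 218,000; squared poverty gap index (FGT₂) = 0.083453.
After the KSh 32,000 transfer: below the line — 8×KSh 134,000, 20×KSh 152,000; squared poverty gap index (FGT₂) = 0.043742.
Reduction = 0.083453 − 0.043742 = 0.0397.

0.0397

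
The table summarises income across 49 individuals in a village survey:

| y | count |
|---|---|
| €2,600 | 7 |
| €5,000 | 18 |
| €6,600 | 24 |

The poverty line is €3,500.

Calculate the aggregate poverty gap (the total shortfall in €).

€6,300

Below z: 7×€2,600 (q = 7 of N = 49).
Individual gaps: 7×(3500−2600) = 6300.
Aggregate gap = €6,300.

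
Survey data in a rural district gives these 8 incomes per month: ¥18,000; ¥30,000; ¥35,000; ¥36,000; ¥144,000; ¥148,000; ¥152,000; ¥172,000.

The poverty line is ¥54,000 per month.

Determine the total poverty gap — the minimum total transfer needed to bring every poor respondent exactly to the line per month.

¥97,000

Below z: ¥18,000, ¥30,000, ¥35,000, ¥36,000 (q = 4 of N = 8).
Individual gaps: 54000−18000 = 36000; 54000−30000 = 24000; 54000−35000 = 19000; 54000−36000 = 18000.
Aggregate gap = ¥97,000.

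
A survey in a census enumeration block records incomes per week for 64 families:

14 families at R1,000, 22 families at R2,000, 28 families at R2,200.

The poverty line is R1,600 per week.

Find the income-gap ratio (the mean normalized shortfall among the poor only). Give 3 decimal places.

Poor units: 14×R1,000 (q = 14 of N = 64).
Relative gaps: 0.3750 (×14); sum = 5.250000.
I averages over the q = 14 poor units only: 5.250000 / 14 = 0.375.

0.375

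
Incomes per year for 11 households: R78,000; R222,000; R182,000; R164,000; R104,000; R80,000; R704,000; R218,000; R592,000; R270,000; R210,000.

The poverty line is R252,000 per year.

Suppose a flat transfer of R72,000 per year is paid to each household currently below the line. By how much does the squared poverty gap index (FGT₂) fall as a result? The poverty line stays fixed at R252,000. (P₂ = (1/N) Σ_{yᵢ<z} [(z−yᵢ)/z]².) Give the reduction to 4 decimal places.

Before: below the line — R78,000, R80,000, R104,000, R164,000, R182,000, R210,000, R218,000, R222,000; squared poverty gap index (FGT₂) = 0.140618.
After the R72,000 transfer: below the line — R150,000, R152,000, R176,000, R236,000; squared poverty gap index (FGT₂) = 0.037844.
Reduction = 0.140618 − 0.037844 = 0.1028.

0.1028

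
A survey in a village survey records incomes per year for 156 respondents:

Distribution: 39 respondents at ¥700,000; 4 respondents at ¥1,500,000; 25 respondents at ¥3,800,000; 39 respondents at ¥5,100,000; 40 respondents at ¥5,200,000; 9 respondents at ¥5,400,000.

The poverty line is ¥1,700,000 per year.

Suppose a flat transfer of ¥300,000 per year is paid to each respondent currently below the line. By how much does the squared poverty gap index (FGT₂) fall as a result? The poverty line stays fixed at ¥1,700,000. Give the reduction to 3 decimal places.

0.044

Before: below the line — 39×¥700,000, 4×¥1,500,000; squared poverty gap index (FGT₂) = 0.08686.
After the ¥300,000 transfer: below the line — 39×¥1,000,000; squared poverty gap index (FGT₂) = 0.04239.
Reduction = 0.08686 − 0.04239 = 0.044.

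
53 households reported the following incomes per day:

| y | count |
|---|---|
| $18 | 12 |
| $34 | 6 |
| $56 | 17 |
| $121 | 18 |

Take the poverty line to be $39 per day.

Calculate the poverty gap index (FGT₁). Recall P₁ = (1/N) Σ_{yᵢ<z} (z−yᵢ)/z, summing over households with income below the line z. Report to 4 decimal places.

Incomes under z: 12×$18, 6×$34 (q = 18 of N = 53).
Shortfall ratios: (39−18)/39 = 0.5385 (×12); (39−34)/39 = 0.1282 (×6).
Σ = 7.230769. Dividing by the full population N = 53 gives P₁ = 0.1364.

0.1364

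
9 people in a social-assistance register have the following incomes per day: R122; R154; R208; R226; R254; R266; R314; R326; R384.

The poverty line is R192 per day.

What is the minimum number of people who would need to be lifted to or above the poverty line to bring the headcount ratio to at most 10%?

2

2 of the 9 people are poor, so H = 2/9 = 0.222.
A headcount ratio of at most 10% allows at most ⌊0.10 × 9⌋ = 0 poor people.
So at least 2 − 0 = 2 must be lifted.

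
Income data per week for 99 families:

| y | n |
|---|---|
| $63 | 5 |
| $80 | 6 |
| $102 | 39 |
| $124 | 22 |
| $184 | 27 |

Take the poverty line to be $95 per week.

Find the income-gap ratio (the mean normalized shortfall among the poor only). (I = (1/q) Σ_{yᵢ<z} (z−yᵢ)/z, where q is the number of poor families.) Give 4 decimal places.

0.2392

Below the line: 5×$63, 6×$80 (q = 11 of N = 99).
Relative gaps: 0.3368 (×5), 0.1579 (×6); sum = 2.631579.
The income-gap ratio divides by q (the poor only): 2.631579 / 11 = 0.2392.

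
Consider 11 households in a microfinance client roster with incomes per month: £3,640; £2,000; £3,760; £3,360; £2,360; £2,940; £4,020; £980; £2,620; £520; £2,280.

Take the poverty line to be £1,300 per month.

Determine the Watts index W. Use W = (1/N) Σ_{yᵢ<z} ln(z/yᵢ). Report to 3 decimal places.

Incomes under z: £520, £980 (q = 2 of N = 11).
Log gaps: ln(1300/520) = 0.9163; ln(1300/980) = 0.2826.
W = 1.198858 / 11 = 0.109.

0.109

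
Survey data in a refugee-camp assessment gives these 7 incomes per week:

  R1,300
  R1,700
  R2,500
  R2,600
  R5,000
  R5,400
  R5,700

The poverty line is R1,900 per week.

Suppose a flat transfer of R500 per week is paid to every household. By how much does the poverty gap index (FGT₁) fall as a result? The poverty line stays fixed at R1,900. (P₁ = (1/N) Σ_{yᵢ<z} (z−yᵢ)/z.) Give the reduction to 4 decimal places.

Before: below the line — R1,300, R1,700; poverty gap index (FGT₁) = 0.060150.
After the R500 transfer: below the line — R1,800; poverty gap index (FGT₁) = 0.007519.
Reduction = 0.060150 − 0.007519 = 0.0526.

0.0526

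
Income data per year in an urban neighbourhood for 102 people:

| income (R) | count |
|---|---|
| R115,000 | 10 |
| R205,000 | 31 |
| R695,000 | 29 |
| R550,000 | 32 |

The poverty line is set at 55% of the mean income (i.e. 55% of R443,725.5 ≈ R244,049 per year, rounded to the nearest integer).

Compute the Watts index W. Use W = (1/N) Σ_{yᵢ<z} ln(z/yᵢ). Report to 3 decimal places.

Incomes under z: 10×R115,000, 31×R205,000 (q = 41 of N = 102).
ln(z/y) terms: ln(244049/115000) = 0.7524 (×10); ln(244049/205000) = 0.1744 (×31).
W = 12.929499 / 102 = 0.127.

0.127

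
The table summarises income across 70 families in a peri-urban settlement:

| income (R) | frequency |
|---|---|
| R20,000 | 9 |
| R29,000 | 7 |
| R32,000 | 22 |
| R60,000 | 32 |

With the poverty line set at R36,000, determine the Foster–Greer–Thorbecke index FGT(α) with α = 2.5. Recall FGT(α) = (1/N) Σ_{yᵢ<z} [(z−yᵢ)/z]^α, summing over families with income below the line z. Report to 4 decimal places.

Incomes under z: 9×R20,000, 7×R29,000, 22×R32,000 (q = 38 of N = 70).
Normalized shortfalls: (36000−20000)/36000 = 0.4444 (×9); (36000−29000)/36000 = 0.1944 (×7); (36000−32000)/36000 = 0.1111 (×22).
Raised to α = 2.5: 0.13169 (×9); 0.01667 (×7); 0.00412 (×22).
Sum = 1.392424; FGT(2.5) = 1.392424 / 70 = 0.0199.

0.0199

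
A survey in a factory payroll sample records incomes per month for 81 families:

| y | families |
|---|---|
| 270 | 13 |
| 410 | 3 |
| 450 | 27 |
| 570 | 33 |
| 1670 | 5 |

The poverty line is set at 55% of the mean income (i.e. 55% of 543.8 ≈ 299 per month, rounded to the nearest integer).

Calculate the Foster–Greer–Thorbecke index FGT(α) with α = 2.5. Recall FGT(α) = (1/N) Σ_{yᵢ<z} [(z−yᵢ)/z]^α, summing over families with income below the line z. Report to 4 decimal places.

0.0005

Incomes under z: 13×270 (q = 13 of N = 81).
Normalized shortfalls: (299−270)/299 = 0.0970 (×13).
Raised to α = 2.5: 0.00293 (×13).
Sum = 0.038086; FGT(2.5) = 0.038086 / 81 = 0.0005.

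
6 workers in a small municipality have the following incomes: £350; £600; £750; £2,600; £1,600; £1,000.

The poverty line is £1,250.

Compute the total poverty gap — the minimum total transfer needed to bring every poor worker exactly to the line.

£2,300

Below z: £350, £600, £750, £1,000 (q = 4 of N = 6).
Individual gaps: 1250−350 = 900; 1250−600 = 650; 1250−750 = 500; 1250−1000 = 250.
Aggregate gap = £2,300.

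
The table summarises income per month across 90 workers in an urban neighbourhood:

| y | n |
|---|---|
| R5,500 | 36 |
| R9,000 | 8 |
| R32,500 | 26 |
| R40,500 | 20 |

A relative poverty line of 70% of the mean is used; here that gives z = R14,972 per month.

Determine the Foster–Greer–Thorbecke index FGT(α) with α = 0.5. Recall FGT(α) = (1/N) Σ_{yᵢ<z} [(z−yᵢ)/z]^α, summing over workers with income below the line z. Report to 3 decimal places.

Below the line: 36×R5,500, 8×R9,000 (q = 44 of N = 90).
Shortfall ratios: (14972−5500)/14972 = 0.6326 (×36); (14972−9000)/14972 = 0.3989 (×8).
Raised to α = 0.5: 0.79539 (×36); 0.63157 (×8).
Sum = 33.686636; FGT(0.5) = 33.686636 / 90 = 0.374.

0.374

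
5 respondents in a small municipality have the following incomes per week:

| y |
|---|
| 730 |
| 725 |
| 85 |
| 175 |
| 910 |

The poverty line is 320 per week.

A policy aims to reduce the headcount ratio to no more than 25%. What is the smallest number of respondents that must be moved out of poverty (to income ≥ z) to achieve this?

1

Currently q = 2 of N = 5 are below the line (H = 0.400).
A headcount ratio of at most 25% allows at most ⌊0.25 × 5⌋ = 1 poor respondents.
So at least 2 − 1 = 1 must be lifted.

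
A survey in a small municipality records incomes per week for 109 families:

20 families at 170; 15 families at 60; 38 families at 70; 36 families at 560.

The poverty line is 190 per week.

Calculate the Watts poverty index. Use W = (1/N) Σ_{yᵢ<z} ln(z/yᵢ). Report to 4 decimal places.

Poor units: 15×60, 38×70, 20×170 (q = 73 of N = 109).
Log shortfalls: ln(190/60) = 1.1527 (×15); ln(190/70) = 0.9985 (×38); ln(190/170) = 0.1112 (×20).
W = 57.458801 / 109 = 0.5271.

0.5271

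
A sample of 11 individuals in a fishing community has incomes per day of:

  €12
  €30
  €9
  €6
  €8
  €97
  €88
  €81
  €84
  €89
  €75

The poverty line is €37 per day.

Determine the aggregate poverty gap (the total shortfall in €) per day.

€120

Below z: €6, €8, €9, €12, €30 (q = 5 of N = 11).
Individual gaps: 37−6 = 31; 37−8 = 29; 37−9 = 28; 37−12 = 25; 37−30 = 7.
Aggregate gap = €120.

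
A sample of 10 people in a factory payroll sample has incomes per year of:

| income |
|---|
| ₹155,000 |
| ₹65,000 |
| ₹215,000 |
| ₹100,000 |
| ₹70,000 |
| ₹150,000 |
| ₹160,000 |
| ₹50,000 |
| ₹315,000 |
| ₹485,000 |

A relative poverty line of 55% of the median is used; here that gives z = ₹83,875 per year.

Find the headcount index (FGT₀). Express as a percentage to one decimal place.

3 of the 10 people have income below ₹83,875.
H = 3/10 = 30.0%.

30.0%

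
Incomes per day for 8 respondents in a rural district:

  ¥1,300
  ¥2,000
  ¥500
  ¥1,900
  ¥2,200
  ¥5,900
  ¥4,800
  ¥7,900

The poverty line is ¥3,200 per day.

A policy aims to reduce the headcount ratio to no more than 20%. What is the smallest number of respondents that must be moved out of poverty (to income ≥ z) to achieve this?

4

5 of the 8 respondents are poor, so H = 5/8 = 0.625.
A headcount ratio of at most 20% allows at most ⌊0.20 × 8⌋ = 1 poor respondents.
So at least 5 − 1 = 4 must be lifted.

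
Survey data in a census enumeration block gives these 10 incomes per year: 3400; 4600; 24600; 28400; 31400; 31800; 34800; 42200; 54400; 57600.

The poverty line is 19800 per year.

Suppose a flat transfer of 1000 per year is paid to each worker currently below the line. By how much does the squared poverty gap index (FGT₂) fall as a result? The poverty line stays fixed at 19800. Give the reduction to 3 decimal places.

Before: below the line — 3400, 4600; squared poverty gap index (FGT₂) = 0.12754.
After the 1000 transfer: below the line — 4400, 5600; squared poverty gap index (FGT₂) = 0.11193.
Reduction = 0.12754 − 0.11193 = 0.016.

0.016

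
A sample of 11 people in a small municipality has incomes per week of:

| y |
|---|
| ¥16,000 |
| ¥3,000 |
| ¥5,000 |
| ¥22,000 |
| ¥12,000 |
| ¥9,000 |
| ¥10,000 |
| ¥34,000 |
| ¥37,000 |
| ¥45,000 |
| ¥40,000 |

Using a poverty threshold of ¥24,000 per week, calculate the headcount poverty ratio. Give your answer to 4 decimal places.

7 of the 11 people have income below ¥24,000.
H = 7/11 = 0.6364.

0.6364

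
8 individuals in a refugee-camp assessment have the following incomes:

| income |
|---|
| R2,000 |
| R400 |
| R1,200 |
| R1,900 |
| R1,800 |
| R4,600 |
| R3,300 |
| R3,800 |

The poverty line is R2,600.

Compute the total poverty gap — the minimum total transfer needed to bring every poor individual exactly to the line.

R5,700

Incomes under z: R400, R1,200, R1,800, R1,900, R2,000 (q = 5 of N = 8).
Individual gaps: 2600−400 = 2200; 2600−1200 = 1400; 2600−1800 = 800; 2600−1900 = 700; 2600−2000 = 600.
Aggregate gap = R5,700.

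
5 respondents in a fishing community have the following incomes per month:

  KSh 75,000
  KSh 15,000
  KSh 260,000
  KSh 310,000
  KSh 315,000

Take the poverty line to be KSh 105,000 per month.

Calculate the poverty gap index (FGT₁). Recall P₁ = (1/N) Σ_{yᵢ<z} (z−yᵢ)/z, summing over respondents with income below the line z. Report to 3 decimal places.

Below z: KSh 15,000, KSh 75,000 (q = 2 of N = 5).
Gap ratios (z−y)/z: (105000−15000)/105000 = 0.8571; (105000−75000)/105000 = 0.2857.
Sum of shortfalls = 1.142857; P₁ averages over all N: 1.142857 / 5 = 0.229.

0.229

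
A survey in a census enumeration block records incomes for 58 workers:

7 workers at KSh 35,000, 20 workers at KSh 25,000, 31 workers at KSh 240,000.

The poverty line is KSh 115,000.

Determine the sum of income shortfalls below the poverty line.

KSh 2,360,000

Below z: 20×KSh 25,000, 7×KSh 35,000 (q = 27 of N = 58).
Individual gaps: 20×(115000−25000) = 1800000; 7×(115000−35000) = 560000.
Aggregate gap = KSh 2,360,000.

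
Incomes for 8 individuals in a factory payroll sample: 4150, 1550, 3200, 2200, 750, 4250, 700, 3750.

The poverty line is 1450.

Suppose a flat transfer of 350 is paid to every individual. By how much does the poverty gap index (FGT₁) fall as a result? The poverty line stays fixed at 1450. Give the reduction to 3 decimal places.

0.060

Before: below the line — 700, 750; poverty gap index (FGT₁) = 0.12500.
After the 350 transfer: below the line — 1050, 1100; poverty gap index (FGT₁) = 0.06466.
Reduction = 0.12500 − 0.06466 = 0.060.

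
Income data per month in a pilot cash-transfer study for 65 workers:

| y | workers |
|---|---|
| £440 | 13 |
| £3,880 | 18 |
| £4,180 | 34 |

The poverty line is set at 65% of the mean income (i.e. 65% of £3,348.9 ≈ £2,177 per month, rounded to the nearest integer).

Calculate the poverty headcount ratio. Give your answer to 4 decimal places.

0.2000

13 of the 65 workers have income below £2,177.
H = 13/65 = 0.2000.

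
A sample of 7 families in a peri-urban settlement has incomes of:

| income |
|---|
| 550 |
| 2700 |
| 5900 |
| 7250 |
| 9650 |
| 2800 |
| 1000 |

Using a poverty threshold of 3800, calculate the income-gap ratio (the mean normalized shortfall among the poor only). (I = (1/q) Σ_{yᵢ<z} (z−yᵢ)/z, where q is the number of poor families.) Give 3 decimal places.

0.536

Incomes under z: 550, 1000, 2700, 2800 (q = 4 of N = 7).
Shortfall ratios (z−y)/z: 0.8553, 0.7368, 0.2895, 0.2632; sum = 2.144737.
The income-gap ratio divides by q (the poor only): 2.144737 / 4 = 0.536.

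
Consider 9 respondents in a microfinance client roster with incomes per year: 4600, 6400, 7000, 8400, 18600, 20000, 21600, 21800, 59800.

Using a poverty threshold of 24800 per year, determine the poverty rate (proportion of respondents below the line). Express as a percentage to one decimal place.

8 of the 9 respondents have income below 24800.
H = 8/9 = 88.9%.

88.9%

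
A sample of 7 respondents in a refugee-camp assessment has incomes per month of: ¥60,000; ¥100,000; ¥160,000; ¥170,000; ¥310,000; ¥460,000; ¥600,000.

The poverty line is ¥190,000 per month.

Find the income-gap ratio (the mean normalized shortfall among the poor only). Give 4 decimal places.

Below the line: ¥60,000, ¥100,000, ¥160,000, ¥170,000 (q = 4 of N = 7).
Shortfall ratios (z−y)/z: 0.6842, 0.4737, 0.1579, 0.1053; sum = 1.421053.
I averages over the q = 4 poor units only: 1.421053 / 4 = 0.3553.

0.3553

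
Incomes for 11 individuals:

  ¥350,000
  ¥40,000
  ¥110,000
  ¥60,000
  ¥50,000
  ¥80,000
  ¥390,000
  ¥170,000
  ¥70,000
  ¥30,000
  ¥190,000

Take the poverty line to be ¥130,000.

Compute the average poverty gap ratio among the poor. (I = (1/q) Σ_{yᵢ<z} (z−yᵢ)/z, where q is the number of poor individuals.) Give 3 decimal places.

0.516

Below z: ¥30,000, ¥40,000, ¥50,000, ¥60,000, ¥70,000, ¥80,000, ¥110,000 (q = 7 of N = 11).
Relative gaps: 0.7692, 0.6923, 0.6154, 0.5385, 0.4615, 0.3846, 0.1538; sum = 3.615385.
The income-gap ratio divides by q (the poor only): 3.615385 / 7 = 0.516.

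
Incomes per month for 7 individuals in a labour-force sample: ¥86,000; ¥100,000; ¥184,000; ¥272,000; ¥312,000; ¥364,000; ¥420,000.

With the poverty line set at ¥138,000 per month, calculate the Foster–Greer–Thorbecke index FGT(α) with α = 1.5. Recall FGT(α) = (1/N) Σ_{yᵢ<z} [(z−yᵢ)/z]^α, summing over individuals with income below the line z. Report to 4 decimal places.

Below the line: ¥86,000, ¥100,000 (q = 2 of N = 7).
Normalized shortfalls: (138000−86000)/138000 = 0.3768; (138000−100000)/138000 = 0.2754.
Raised to α = 1.5: 0.23131; 0.14450.
Sum = 0.375802; FGT(1.5) = 0.375802 / 7 = 0.0537.

0.0537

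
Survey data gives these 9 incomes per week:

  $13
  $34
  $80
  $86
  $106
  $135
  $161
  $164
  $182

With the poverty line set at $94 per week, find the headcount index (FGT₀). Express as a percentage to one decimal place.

44.4%

4 of the 9 individuals have income below $94.
H = 4/9 = 44.4%.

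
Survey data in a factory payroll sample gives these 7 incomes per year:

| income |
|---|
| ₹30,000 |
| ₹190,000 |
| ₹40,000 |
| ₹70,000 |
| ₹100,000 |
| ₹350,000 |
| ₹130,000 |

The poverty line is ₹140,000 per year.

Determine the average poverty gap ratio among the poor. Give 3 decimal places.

Incomes under z: ₹30,000, ₹40,000, ₹70,000, ₹100,000, ₹130,000 (q = 5 of N = 7).
Relative gaps: 0.7857, 0.7143, 0.5000, 0.2857, 0.0714; sum = 2.357143.
The income-gap ratio divides by q (the poor only): 2.357143 / 5 = 0.471.

0.471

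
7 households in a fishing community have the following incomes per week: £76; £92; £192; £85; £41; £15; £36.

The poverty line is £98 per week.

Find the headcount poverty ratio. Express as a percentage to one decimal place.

85.7%

6 of the 7 households have income below £98.
H = 6/7 = 85.7%.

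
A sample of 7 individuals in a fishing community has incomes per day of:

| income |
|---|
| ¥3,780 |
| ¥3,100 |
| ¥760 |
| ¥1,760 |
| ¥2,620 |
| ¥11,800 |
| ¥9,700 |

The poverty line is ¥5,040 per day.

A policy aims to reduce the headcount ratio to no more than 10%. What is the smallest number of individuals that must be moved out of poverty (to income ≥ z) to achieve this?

Currently q = 5 of N = 7 are below the line (H = 0.714).
A headcount ratio of at most 10% allows at most ⌊0.10 × 7⌋ = 0 poor individuals.
So at least 5 − 0 = 5 must be lifted.

5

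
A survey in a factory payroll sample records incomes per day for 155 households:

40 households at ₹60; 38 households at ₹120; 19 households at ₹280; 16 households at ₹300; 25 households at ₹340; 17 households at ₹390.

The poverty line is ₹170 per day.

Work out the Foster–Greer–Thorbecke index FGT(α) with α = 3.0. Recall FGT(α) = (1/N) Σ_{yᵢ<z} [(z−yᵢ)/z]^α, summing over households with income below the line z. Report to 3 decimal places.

0.076

Below the line: 40×₹60, 38×₹120 (q = 78 of N = 155).
Normalized shortfalls: (170−60)/170 = 0.6471 (×40); (170−120)/170 = 0.2941 (×38).
Raised to α = 3.0: 0.27091 (×40); 0.02544 (×38).
Sum = 11.803379; FGT(3.0) = 11.803379 / 155 = 0.076.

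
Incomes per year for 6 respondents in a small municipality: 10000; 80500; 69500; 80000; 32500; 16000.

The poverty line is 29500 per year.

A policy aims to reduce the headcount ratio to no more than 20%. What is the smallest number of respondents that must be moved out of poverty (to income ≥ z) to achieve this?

1

2 of the 6 respondents are poor, so H = 2/6 = 0.333.
A headcount ratio of at most 20% allows at most ⌊0.20 × 6⌋ = 1 poor respondents.
So at least 2 − 1 = 1 must be lifted.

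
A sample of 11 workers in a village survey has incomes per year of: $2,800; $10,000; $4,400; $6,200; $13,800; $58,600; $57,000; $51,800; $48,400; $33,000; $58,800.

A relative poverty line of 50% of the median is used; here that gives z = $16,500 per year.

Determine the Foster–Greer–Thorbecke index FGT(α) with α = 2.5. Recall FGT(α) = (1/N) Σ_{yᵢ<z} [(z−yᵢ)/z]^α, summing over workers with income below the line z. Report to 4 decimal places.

Below z: $2,800, $4,400, $6,200, $10,000, $13,800 (q = 5 of N = 11).
Normalized shortfalls: (16500−2800)/16500 = 0.8303; (16500−4400)/16500 = 0.7333; (16500−6200)/16500 = 0.6242; (16500−10000)/16500 = 0.3939; (16500−13800)/16500 = 0.1636.
Raised to α = 2.5: 0.62819; 0.46053; 0.30788; 0.09740; 0.01083.
Sum = 1.504832; FGT(2.5) = 1.504832 / 11 = 0.1368.

0.1368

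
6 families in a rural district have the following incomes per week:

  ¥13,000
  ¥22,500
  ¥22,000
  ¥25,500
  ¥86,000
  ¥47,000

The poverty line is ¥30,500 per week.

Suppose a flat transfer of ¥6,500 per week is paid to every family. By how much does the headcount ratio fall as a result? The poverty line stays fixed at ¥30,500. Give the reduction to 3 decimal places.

0.167

Before: below the line — ¥13,000, ¥22,000, ¥22,500, ¥25,500; headcount ratio = 0.66667.
After the ¥6,500 transfer: below the line — ¥19,500, ¥28,500, ¥29,000; headcount ratio = 0.50000.
Reduction = 0.66667 − 0.50000 = 0.167.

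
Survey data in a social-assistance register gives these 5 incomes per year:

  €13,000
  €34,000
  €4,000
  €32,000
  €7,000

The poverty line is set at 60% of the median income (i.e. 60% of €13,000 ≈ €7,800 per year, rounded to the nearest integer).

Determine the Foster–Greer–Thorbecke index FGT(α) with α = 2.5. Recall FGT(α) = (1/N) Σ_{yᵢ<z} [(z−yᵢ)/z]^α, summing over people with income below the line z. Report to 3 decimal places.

0.034

Below z: €4,000, €7,000 (q = 2 of N = 5).
Normalized shortfalls: (7800−4000)/7800 = 0.4872; (7800−7000)/7800 = 0.1026.
Raised to α = 2.5: 0.16566; 0.00337.
Sum = 0.169031; FGT(2.5) = 0.169031 / 5 = 0.034.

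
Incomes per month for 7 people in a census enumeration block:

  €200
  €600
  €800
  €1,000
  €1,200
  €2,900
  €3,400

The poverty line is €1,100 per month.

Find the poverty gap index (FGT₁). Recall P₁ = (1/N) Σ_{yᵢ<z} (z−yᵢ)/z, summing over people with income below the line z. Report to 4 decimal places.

0.2338

Below the line: €200, €600, €800, €1,000 (q = 4 of N = 7).
Shortfall ratios: (1100−200)/1100 = 0.8182; (1100−600)/1100 = 0.4545; (1100−800)/1100 = 0.2727; (1100−1000)/1100 = 0.0909.
Sum of shortfalls = 1.636364; P₁ averages over all N: 1.636364 / 7 = 0.2338.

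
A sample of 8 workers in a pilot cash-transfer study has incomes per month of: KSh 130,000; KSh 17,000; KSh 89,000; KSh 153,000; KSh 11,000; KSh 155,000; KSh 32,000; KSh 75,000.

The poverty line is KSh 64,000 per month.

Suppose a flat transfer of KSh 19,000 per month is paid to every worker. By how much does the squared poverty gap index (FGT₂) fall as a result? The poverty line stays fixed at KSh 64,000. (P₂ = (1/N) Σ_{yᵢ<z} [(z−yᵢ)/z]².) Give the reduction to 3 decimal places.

Before: below the line — KSh 11,000, KSh 17,000, KSh 32,000; squared poverty gap index (FGT₂) = 0.18439.
After the KSh 19,000 transfer: below the line — KSh 30,000, KSh 36,000, KSh 51,000; squared poverty gap index (FGT₂) = 0.06436.
Reduction = 0.18439 − 0.06436 = 0.120.

0.120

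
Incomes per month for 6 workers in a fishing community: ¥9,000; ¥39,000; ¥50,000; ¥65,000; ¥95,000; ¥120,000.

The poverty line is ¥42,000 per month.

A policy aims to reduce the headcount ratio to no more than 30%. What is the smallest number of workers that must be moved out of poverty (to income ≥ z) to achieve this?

1

Currently q = 2 of N = 6 are below the line (H = 0.333).
A headcount ratio of at most 30% allows at most ⌊0.30 × 6⌋ = 1 poor workers.
So at least 2 − 1 = 1 must be lifted.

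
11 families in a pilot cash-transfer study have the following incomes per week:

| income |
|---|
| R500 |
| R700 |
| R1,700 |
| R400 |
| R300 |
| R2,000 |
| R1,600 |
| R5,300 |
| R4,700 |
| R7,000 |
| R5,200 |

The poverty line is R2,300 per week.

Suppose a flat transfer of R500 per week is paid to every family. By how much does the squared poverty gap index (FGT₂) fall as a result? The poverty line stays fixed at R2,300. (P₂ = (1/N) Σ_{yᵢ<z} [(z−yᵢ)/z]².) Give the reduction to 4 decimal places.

0.1236

Before: below the line — R300, R400, R500, R700, R1,600, R1,700, R2,000; squared poverty gap index (FGT₂) = 0.246606.
After the R500 transfer: below the line — R800, R900, R1,000, R1,200, R2,100, R2,200; squared poverty gap index (FGT₂) = 0.123045.
Reduction = 0.246606 − 0.123045 = 0.1236.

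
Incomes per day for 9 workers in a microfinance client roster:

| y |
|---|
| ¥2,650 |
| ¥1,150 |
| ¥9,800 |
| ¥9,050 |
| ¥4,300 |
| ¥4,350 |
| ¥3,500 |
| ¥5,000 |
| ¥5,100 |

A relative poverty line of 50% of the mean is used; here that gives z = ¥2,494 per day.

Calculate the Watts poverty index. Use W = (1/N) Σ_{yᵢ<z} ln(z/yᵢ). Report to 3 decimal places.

Below z: ¥1,150 (q = 1 of N = 9).
Log gaps: ln(2494/1150) = 0.7741.
W = 0.774126 / 9 = 0.086.

0.086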